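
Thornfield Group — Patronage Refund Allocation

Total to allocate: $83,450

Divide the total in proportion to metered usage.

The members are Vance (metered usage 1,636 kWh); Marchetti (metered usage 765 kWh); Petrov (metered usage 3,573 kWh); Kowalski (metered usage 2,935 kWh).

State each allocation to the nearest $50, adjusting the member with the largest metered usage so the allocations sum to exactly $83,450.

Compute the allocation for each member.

Combined metered usage = 8,909.
Proportional shares: Vance 1,636/8,909 × $83,450 = 15,324.30; Marchetti 765/8,909 × $83,450 = 7,165.70; Petrov 3,573/8,909 × $83,450 = 33,468.05; Kowalski 2,935/8,909 × $83,450 = 27,491.95.
Rounded to nearest $50: Vance $15,300; Marchetti $7,150; Petrov $33,450; Kowalski $27,500. Sum = $83,400.
Difference $83,450 − $83,400 = +$50 applied to largest metered usage (Petrov): Petrov becomes $33,500.

Vance: $15,300; Marchetti: $7,150; Petrov: $33,500; Kowalski: $27,500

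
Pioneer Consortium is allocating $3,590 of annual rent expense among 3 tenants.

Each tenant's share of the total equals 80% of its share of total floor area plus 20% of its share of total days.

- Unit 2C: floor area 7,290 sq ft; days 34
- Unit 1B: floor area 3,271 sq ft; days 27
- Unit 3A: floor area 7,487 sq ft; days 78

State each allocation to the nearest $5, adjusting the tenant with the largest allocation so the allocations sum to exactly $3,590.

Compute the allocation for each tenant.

Unit 2C: $1,335 | Unit 1B: $660 | Unit 3A: $1,595

Totals — floor area 18,048, days 139.
Blended shares (80% floor area + 20% days): Unit 2C 0.3721; Unit 1B 0.1838; Unit 3A 0.4441.
Raw shares: Unit 2C 1,335.69; Unit 1B 659.99; Unit 3A 1,594.32.
At nearest $5: Unit 2C $1,335; Unit 1B $660; Unit 3A $1,595. Sum = $3,590.
No rounding difference to absorb.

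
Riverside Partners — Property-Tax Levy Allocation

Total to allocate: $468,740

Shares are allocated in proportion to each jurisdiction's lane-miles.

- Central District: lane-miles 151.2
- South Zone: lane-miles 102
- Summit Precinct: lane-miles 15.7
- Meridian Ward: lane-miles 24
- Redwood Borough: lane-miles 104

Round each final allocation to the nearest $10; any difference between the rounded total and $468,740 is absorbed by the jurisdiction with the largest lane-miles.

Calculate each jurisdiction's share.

Combined lane-miles = 151.2 + 102 + 15.7 + 24 + 104 = 396.9.
Raw shares: Central District 178,567.62; South Zone 120,462.28; Summit Precinct 18,541.74; Meridian Ward 28,344.07; Redwood Borough 122,824.29.
At nearest $10: Central District $178,570; South Zone $120,460; Summit Precinct $18,540; Meridian Ward $28,340; Redwood Borough $122,820. Sum = $468,730.
Difference $468,740 − $468,730 = +$10 applied to largest lane-miles (Central District): Central District becomes $178,580.

Central District: $178,580; South Zone: $120,460; Summit Precinct: $18,540; Meridian Ward: $28,340; Redwood Borough: $122,820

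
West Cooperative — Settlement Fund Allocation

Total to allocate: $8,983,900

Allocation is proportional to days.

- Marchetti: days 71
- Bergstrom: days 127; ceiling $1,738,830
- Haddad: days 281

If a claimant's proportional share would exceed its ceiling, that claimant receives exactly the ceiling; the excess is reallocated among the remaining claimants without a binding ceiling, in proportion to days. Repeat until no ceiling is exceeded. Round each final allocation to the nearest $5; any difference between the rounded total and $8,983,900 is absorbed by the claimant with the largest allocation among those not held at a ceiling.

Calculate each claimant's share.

Combined days = 479.
Pro-rata shares before constraints: Marchetti 1,331,642.80; Bergstrom 2,381,952.61; Haddad 5,270,304.59.
Cap binds for Bergstrom ($1,738,830); remaining pool $7,245,070 reallocated over remaining days 352.
Remaining shares: Marchetti 1,461,363.55 → $1,461,365; Haddad 5,783,706.45 → $5,783,705.

Marchetti: $1,461,365 | Bergstrom: $1,738,830 | Haddad: $5,783,705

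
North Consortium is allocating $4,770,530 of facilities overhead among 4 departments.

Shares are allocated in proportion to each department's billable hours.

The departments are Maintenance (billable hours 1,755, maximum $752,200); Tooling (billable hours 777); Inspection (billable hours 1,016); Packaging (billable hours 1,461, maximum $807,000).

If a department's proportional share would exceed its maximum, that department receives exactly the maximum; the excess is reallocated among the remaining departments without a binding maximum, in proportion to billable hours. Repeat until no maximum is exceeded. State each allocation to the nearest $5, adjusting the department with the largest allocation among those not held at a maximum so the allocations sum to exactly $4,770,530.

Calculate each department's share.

Billable hours total: 5,009.
Proportional shares (ignoring caps): Maintenance 1,671,447.42; Tooling 740,008.35; Inspection 967,629.96; Packaging 1,391,444.27.
Cap binds for Maintenance ($752,200), Packaging ($807,000); residual $3,211,330 reallocated over remaining billable hours 1,793.
Shares after redistribution: Tooling 1,391,636.03 → $1,391,635; Inspection 1,819,693.97 → $1,819,695.

Maintenance: $752,200 · Tooling: $1,391,635 · Inspection: $1,819,695 · Packaging: $807,000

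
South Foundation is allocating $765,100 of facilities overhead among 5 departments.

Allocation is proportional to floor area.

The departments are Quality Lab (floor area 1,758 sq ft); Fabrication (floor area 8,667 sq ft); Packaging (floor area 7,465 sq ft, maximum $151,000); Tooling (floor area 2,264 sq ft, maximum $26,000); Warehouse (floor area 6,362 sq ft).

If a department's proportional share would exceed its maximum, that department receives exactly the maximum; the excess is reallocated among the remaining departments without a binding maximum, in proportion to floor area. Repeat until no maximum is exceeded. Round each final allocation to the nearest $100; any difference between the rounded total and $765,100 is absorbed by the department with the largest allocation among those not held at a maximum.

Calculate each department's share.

Quality Lab: $61,600 · Fabrication: $303,600 · Packaging: $151,000 · Tooling: $26,000 · Warehouse: $222,900

Total floor area = 26,516.
Pro-rata shares before constraints: Quality Lab 50,725.82; Fabrication 250,080.02; Packaging 215,397.18; Tooling 65,326.08; Warehouse 183,570.91.
Held at cap: Packaging ($151,000), Tooling ($26,000); residual $588,100 reallocated over remaining floor area 16,787.
Remaining shares: Quality Lab 61,588.12 → $61,600; Fabrication 303,631.54 → $303,600; Warehouse 222,880.34 → $222,900.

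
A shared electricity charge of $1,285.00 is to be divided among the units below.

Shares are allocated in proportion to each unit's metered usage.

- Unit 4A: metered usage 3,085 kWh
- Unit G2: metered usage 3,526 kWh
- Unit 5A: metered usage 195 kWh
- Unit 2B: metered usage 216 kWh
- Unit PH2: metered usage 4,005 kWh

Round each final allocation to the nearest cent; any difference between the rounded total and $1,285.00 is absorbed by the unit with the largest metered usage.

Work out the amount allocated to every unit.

Unit 4A: $359.50 · Unit G2: $410.89 · Unit 5A: $22.72 · Unit 2B: $25.17 · Unit PH2: $466.72

Total metered usage = 3,085 + 3,526 + 195 + 216 + 4,005 = 11,027.
Raw shares: Unit 4A 359.5017; Unit G2 410.8924; Unit 5A 22.7238; Unit 2B 25.1709; Unit PH2 466.7113.
Rounded to nearest cent: Unit 4A $359.50; Unit G2 $410.89; Unit 5A $22.72; Unit 2B $25.17; Unit PH2 $466.71. Sum = $1,284.99.
Difference $1,285.00 − $1,284.99 = +$0.01 applied to largest metered usage (Unit PH2): Unit PH2 becomes $466.72.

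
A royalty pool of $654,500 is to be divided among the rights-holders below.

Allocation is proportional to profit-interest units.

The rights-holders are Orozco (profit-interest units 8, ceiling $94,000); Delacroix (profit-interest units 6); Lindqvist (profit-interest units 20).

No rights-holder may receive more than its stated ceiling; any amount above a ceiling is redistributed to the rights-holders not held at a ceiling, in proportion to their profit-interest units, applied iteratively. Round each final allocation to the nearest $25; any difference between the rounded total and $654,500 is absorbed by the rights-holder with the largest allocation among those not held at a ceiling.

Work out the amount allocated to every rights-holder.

Orozco: $94,000 · Delacroix: $129,350 · Lindqvist: $431,150

Combined profit-interest units = 34.
Unconstrained shares: Orozco 154,000.00; Delacroix 115,500.00; Lindqvist 385,000.00.
Held at cap: Orozco ($94,000); residual $560,500 reallocated over remaining profit-interest units 26.
Redistributed shares: Delacroix 129,346.15 → $129,350; Lindqvist 431,153.85 → $431,150.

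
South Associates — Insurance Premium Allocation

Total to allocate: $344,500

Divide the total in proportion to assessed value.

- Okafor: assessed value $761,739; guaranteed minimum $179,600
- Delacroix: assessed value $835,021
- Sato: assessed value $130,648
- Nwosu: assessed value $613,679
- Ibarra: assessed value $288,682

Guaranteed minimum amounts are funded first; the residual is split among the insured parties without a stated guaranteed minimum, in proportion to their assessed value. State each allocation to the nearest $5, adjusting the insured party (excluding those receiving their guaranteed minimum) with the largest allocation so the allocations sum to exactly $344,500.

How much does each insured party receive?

Okafor: $179,600; Delacroix: $73,710; Sato: $11,535; Nwosu: $54,170; Ibarra: $25,485

Guaranteed amounts: Okafor $179,600. Remaining pool $164,900.
Remaining pool split over remaining assessed value 1,868,030: Delacroix 73,711.32 → $73,710; Sato 11,532.93 → $11,535; Nwosu 54,172.40 → $54,170; Ibarra 25,483.35 → $25,485.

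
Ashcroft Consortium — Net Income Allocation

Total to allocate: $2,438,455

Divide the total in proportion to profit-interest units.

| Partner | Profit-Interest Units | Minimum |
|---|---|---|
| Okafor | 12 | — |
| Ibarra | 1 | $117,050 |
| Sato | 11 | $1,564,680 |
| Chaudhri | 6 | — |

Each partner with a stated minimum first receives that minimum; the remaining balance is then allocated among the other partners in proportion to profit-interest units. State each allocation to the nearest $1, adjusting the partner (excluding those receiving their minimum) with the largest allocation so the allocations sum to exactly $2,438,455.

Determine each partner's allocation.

Okafor: $504,483; Ibarra: $117,050; Sato: $1,564,680; Chaudhri: $252,242

Minimums first: Ibarra $117,050; Sato $1,564,680. Balance $756,725.
Balance split over remaining profit-interest units 18: Okafor 504,483.33 → $504,483; Chaudhri 252,241.67 → $252,242.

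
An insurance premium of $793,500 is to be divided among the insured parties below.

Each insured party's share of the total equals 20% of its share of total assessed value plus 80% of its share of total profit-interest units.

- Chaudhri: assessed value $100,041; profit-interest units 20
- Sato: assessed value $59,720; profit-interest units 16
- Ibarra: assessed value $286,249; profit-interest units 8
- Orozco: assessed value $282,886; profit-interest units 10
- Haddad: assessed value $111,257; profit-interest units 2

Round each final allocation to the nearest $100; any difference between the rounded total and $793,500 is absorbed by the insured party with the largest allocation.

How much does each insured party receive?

Assessed value total 840,153; profit-interest units total 56.
Composite weights (20% assessed value + 80% profit-interest units): Chaudhri 0.3095; Sato 0.2428; Ibarra 0.1824; Orozco 0.2102; Haddad 0.0551.
Pro-rata amounts: Chaudhri 245,611.45; Sato 192,652.19; Ibarra 144,756.48; Orozco 166,792.66; Haddad 43,687.23.
After rounding ($100): Chaudhri $245,600; Sato $192,700; Ibarra $144,800; Orozco $166,800; Haddad $43,700. Sum = $793,600.
Difference $793,500 − $793,600 = −$100 applied to largest allocation (Chaudhri): Chaudhri becomes $245,500.

Chaudhri: $245,500 | Sato: $192,700 | Ibarra: $144,800 | Orozco: $166,800 | Haddad: $43,700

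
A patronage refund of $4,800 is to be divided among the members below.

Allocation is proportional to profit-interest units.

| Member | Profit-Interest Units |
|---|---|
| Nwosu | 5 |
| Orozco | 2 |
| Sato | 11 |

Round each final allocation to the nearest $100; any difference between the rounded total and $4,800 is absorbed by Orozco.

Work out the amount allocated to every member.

Nwosu: $1,300 | Orozco: $600 | Sato: $2,900

Total profit-interest units = 18.
Unrounded shares: Nwosu 5/18 × $4,800 = 1,333.33; Orozco 2/18 × $4,800 = 533.33; Sato 11/18 × $4,800 = 2,933.33.
After rounding ($100): Nwosu $1,300; Orozco $500; Sato $2,900. Sum = $4,700.
Difference $4,800 − $4,700 = +$100 applied to Orozco: Orozco becomes $600.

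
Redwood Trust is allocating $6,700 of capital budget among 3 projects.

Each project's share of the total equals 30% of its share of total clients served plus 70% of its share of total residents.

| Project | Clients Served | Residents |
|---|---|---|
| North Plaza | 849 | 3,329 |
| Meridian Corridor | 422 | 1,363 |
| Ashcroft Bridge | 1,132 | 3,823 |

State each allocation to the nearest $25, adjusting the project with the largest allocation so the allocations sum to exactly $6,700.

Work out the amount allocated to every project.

North Plaza: $2,550 · Meridian Corridor: $1,100 · Ashcroft Bridge: $3,050

Clients served total 2,403; residents total 8,515.
Combined weights (30% clients served + 70% residents): North Plaza 0.3797; Meridian Corridor 0.1647; Ashcroft Bridge 0.4556.
Proportional shares: North Plaza 2,543.74; Meridian Corridor 1,103.71; Ashcroft Bridge 3,052.55.
At nearest $25: North Plaza $2,550; Meridian Corridor $1,100; Ashcroft Bridge $3,050. Sum = $6,700.
Rounded total matches; no reconciliation needed.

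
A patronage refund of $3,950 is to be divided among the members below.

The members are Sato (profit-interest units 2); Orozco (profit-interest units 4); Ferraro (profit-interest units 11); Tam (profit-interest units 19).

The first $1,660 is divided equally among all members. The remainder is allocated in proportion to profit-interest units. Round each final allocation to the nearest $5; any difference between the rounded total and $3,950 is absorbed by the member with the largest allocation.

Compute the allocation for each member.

Sato: $540; Orozco: $670; Ferraro: $1,115; Tam: $1,625

First tranche $1,660 split equally: $415 each.
Remainder $2,290 by profit-interest units (total 36): Sato 127.22 → $125; Orozco 254.44 → $255; Ferraro 699.72 → $700; Tam 1,208.61 → $1,210.
Totals: Sato $415 + $125 = $540; Orozco $415 + $255 = $670; Ferraro $415 + $700 = $1,115; Tam $415 + $1,210 = $1,625.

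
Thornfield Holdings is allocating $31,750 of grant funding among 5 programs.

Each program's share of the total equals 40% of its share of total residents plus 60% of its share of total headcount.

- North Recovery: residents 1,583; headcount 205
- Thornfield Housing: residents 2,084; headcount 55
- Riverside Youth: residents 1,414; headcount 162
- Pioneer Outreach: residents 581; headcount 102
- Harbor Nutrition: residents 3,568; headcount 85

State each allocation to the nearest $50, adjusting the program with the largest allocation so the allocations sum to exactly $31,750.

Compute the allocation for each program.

Totals — residents 9,230, headcount 609.
Composite weights (40% residents + 60% headcount): North Recovery 0.2706; Thornfield Housing 0.1445; Riverside Youth 0.2209; Pioneer Outreach 0.1257; Harbor Nutrition 0.2384.
Raw shares: North Recovery 8,590.69; Thornfield Housing 4,587.92; Riverside Youth 7,013.08; Pioneer Outreach 3,990.07; Harbor Nutrition 7,568.25.
After rounding ($50): North Recovery $8,600; Thornfield Housing $4,600; Riverside Youth $7,000; Pioneer Outreach $4,000; Harbor Nutrition $7,550. Sum = $31,750.
No rounding difference to absorb.

North Recovery: $8,600 · Thornfield Housing: $4,600 · Riverside Youth: $7,000 · Pioneer Outreach: $4,000 · Harbor Nutrition: $7,550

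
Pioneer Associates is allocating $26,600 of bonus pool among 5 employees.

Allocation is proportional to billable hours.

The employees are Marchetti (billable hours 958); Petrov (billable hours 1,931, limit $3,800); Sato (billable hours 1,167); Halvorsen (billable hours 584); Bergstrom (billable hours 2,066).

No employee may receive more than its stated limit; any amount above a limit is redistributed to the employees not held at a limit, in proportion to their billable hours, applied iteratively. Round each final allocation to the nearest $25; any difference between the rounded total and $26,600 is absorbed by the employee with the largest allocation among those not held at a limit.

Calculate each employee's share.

Marchetti: $4,575; Petrov: $3,800; Sato: $5,575; Halvorsen: $2,800; Bergstrom: $9,850

Billable hours total: 6,706.
Pro-rata shares before constraints: Marchetti 3,800.00; Petrov 7,659.50; Sato 4,629.02; Halvorsen 2,316.49; Bergstrom 8,194.99.
Capped: Petrov ($3,800); balance $22,800 reallocated over remaining billable hours 4,775.
Shares after redistribution: Marchetti 4,574.32 → $4,575; Sato 5,572.27 → $5,575; Halvorsen 2,788.52 → $2,800; Bergstrom 9,864.88 → $9,875.
Rounding difference −$25 applied to Bergstrom → $9,850.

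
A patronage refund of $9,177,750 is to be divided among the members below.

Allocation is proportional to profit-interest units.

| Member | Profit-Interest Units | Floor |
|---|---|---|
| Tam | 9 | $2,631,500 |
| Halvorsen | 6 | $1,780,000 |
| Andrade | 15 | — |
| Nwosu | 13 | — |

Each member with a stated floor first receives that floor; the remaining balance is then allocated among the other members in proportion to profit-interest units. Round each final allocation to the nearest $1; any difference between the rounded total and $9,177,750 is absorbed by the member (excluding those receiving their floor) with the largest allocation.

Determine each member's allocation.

Tam: $2,631,500 · Halvorsen: $1,780,000 · Andrade: $2,553,348 · Nwosu: $2,212,902

Fund the minimums — Tam $2,631,500; Halvorsen $1,780,000. Remaining pool $4,766,250.
Remaining pool split over remaining profit-interest units 28: Andrade 2,553,348.21 → $2,553,348; Nwosu 2,212,901.79 → $2,212,902.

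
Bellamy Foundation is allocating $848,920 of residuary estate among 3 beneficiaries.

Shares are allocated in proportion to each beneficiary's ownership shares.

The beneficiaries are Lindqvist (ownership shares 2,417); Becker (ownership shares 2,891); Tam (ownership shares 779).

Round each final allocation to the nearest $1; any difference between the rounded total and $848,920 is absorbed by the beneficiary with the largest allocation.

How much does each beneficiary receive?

Sum of ownership shares: 6,087.
Proportional shares: Lindqvist 2,417/6,087 × $848,920 = 337,085.53; Becker 2,891/6,087 × $848,920 = 403,191.67; Tam 779/6,087 × $848,920 = 108,642.79.
At nearest $1: Lindqvist $337,086; Becker $403,192; Tam $108,643. Sum = $848,921.
Difference $848,920 − $848,921 = −$1 applied to largest allocation (Becker): Becker becomes $403,191.

Lindqvist: $337,086 · Becker: $403,191 · Tam: $108,643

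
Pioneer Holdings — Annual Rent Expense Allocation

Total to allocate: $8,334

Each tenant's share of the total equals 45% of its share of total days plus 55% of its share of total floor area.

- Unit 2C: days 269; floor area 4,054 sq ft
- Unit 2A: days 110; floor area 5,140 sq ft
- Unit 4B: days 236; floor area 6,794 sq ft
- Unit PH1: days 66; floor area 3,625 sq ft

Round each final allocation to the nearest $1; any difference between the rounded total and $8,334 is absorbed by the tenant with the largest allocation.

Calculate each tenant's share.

Unit 2C: $2,429 · Unit 2A: $1,807 · Unit 4B: $2,887 · Unit PH1: $1,211

Days total 681; floor area total 19,613.
Composite weights (45% days + 55% floor area): Unit 2C 0.2914; Unit 2A 0.2168; Unit 4B 0.3465; Unit PH1 0.1453.
Raw shares: Unit 2C 2,428.85; Unit 2A 1,807.03; Unit 4B 2,887.47; Unit PH1 1,210.65.
At nearest $1: Unit 2C $2,429; Unit 2A $1,807; Unit 4B $2,887; Unit PH1 $1,211. Sum = $8,334.
Sum already equals the total — no adjustment.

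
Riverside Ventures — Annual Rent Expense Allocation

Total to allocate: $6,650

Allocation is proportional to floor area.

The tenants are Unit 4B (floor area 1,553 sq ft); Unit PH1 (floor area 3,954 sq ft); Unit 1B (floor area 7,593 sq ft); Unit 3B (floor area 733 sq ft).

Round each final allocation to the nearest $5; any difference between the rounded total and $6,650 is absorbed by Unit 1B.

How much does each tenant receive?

Total floor area = 13,833.
Proportional shares: Unit 4B 1,553/13,833 × $6,650 = 746.58; Unit PH1 3,954/13,833 × $6,650 = 1,900.82; Unit 1B 7,593/13,833 × $6,650 = 3,650.22; Unit 3B 733/13,833 × $6,650 = 352.38.
After rounding ($5): Unit 4B $745; Unit PH1 $1,900; Unit 1B $3,650; Unit 3B $350. Sum = $6,645.
Difference $6,650 − $6,645 = +$5 applied to Unit 1B: Unit 1B becomes $3,655.

Unit 4B: $745 | Unit PH1: $1,900 | Unit 1B: $3,655 | Unit 3B: $350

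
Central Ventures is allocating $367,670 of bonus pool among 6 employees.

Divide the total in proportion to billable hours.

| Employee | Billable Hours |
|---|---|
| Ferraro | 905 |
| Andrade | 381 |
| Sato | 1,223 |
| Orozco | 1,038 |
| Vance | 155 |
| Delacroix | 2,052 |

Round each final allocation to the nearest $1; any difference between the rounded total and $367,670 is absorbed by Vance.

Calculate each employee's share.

Combined billable hours = 5,754.
Proportional shares: Ferraro 905/5,754 × $367,670 = 57,827.83; Andrade 381/5,754 × $367,670 = 24,345.20; Sato 1,223/5,754 × $367,670 = 78,147.45; Orozco 1,038/5,754 × $367,670 = 66,326.29; Vance 155/5,754 × $367,670 = 9,904.21; Delacroix 2,052/5,754 × $367,670 = 131,119.02.
Rounded to nearest $1: Ferraro $57,828; Andrade $24,345; Sato $78,147; Orozco $66,326; Vance $9,904; Delacroix $131,119. Sum = $367,669.
Difference $367,670 − $367,669 = +$1 applied to Vance: Vance becomes $9,905.

Ferraro: $57,828; Andrade: $24,345; Sato: $78,147; Orozco: $66,326; Vance: $9,905; Delacroix: $131,119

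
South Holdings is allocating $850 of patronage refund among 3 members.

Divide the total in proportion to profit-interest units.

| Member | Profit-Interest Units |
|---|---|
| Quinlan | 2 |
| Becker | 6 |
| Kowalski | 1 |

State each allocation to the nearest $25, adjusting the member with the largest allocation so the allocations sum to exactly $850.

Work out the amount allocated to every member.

Profit-interest units total: 9.
Raw shares: Quinlan 2/9 × $850 = 188.89; Becker 6/9 × $850 = 566.67; Kowalski 1/9 × $850 = 94.44.
At nearest $25: Quinlan $200; Becker $575; Kowalski $100. Sum = $875.
Difference $850 − $875 = −$25 applied to largest allocation (Becker): Becker becomes $550.

Quinlan: $200 · Becker: $550 · Kowalski: $100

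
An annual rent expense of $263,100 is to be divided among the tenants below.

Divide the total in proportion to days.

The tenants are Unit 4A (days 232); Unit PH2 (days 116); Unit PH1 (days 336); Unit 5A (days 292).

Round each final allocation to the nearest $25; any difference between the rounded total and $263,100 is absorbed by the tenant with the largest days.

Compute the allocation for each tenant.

Sum of days: 976.
Unrounded shares: Unit 4A 232/976 × $263,100 = 62,540.16; Unit PH2 116/976 × $263,100 = 31,270.08; Unit PH1 336/976 × $263,100 = 90,575.41; Unit 5A 292/976 × $263,100 = 78,714.34.
After rounding ($25): Unit 4A $62,550; Unit PH2 $31,275; Unit PH1 $90,575; Unit 5A $78,725. Sum = $263,125.
Difference $263,100 − $263,125 = −$25 applied to largest days (Unit PH1): Unit PH1 becomes $90,550.

Unit 4A: $62,550; Unit PH2: $31,275; Unit PH1: $90,550; Unit 5A: $78,725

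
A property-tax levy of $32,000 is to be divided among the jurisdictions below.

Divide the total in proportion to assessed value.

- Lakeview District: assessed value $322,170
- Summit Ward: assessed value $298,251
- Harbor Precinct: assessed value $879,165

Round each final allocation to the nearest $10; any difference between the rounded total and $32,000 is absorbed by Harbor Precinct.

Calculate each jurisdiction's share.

Lakeview District: $6,870; Summit Ward: $6,360; Harbor Precinct: $18,770

Combined assessed value = 1,499,586.
Pro-rata amounts: Lakeview District 322,170/1,499,586 × $32,000 = 6,874.86; Summit Ward 298,251/1,499,586 × $32,000 = 6,364.44; Harbor Precinct 879,165/1,499,586 × $32,000 = 18,760.70.
Rounded to nearest $10: Lakeview District $6,870; Summit Ward $6,360; Harbor Precinct $18,760. Sum = $31,990.
Difference $32,000 − $31,990 = +$10 applied to Harbor Precinct: Harbor Precinct becomes $18,770.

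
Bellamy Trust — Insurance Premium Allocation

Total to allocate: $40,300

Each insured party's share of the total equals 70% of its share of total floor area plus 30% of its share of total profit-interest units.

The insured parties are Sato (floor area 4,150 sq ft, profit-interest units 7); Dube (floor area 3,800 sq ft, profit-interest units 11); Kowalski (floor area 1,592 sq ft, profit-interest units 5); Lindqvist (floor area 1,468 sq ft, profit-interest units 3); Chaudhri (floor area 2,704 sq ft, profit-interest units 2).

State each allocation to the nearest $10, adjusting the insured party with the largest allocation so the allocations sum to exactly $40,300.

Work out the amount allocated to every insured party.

Sato: $11,560 | Dube: $12,560 | Kowalski: $5,430 | Lindqvist: $4,320 | Chaudhri: $6,430

Totals — floor area 13,714, profit-interest units 28.
Combined weights (70% floor area + 30% profit-interest units): Sato 0.2868; Dube 0.3118; Kowalski 0.1348; Lindqvist 0.1071; Chaudhri 0.1594.
Raw shares: Sato 11,559.14; Dube 12,566.33; Kowalski 5,433.71; Lindqvist 4,315.07; Chaudhri 6,425.76.
Rounded to nearest $10: Sato $11,560; Dube $12,570; Kowalski $5,430; Lindqvist $4,320; Chaudhri $6,430. Sum = $40,310.
Difference $40,300 − $40,310 = −$10 applied to largest allocation (Dube): Dube becomes $12,560.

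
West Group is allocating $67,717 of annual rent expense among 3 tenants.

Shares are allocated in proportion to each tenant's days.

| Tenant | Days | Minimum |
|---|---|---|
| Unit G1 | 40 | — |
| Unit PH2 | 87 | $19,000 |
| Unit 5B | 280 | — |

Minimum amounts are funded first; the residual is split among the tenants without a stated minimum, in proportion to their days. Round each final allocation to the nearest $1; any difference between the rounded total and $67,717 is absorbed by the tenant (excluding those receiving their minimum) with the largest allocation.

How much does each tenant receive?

Unit G1: $6,090 | Unit PH2: $19,000 | Unit 5B: $42,627

Guaranteed amounts: Unit PH2 $19,000. Residual $48,717.
Residual split over remaining days 320: Unit G1 6,089.62 → $6,090; Unit 5B 42,627.38 → $42,627.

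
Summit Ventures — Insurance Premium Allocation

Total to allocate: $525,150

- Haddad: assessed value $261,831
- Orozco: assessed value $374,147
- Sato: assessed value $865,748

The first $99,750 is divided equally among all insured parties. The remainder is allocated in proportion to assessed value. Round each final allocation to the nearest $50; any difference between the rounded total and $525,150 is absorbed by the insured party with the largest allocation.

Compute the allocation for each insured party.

Haddad: $107,400 · Orozco: $139,250 · Sato: $278,500

$99,750 shared equally gives $33,250 per insured party.
Remainder $425,400 by assessed value (total 1,501,726): Haddad 74,169.93 → $74,150; Orozco 105,986.13 → $106,000; Sato 245,243.94 → $245,250.
Totals: Haddad $33,250 + $74,150 = $107,400; Orozco $33,250 + $106,000 = $139,250; Sato $33,250 + $245,250 = $278,500.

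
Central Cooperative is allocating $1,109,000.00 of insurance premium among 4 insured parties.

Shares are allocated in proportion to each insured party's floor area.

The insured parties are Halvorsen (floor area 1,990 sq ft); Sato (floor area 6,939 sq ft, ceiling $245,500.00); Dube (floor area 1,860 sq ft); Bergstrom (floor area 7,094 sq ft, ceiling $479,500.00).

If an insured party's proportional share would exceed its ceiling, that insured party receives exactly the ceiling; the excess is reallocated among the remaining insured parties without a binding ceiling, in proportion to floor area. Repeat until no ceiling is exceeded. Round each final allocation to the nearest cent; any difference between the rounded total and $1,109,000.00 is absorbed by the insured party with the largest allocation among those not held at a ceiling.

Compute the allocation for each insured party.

Halvorsen: $198,483.12 · Sato: $245,500.00 · Dube: $185,516.88 · Bergstrom: $479,500.00

Floor area total: 17,883.
Pro-rata shares before constraints: Halvorsen 123,408.2648; Sato 430,316.5576; Dube 115,346.4184; Bergstrom 439,928.7592.
Held at cap: Sato ($245,500.00); remaining pool $863,500.00 reallocated over remaining floor area 10,944.
Held at cap: Bergstrom ($479,500.00); remaining pool $384,000.00 reallocated over remaining floor area 3,850.
Remaining shares: Halvorsen 198,483.1169 → $198,483.12; Dube 185,516.8831 → $185,516.88.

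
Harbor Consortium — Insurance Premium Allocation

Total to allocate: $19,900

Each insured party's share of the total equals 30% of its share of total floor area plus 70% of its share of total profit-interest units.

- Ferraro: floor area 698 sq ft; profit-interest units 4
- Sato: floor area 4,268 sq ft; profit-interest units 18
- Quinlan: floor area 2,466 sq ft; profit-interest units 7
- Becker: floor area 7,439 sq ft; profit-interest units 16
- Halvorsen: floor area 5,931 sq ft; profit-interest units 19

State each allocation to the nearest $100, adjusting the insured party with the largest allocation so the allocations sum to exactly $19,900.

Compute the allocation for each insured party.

Ferraro: $1,100 | Sato: $5,100 | Quinlan: $2,200 | Becker: $5,600 | Halvorsen: $5,900

Floor area total 20,802; profit-interest units total 64.
Blended shares (30% floor area + 70% profit-interest units): Ferraro 0.0538; Sato 0.2584; Quinlan 0.1121; Becker 0.2823; Halvorsen 0.2933.
Raw shares: Ferraro 1,070.95; Sato 5,142.69; Quinlan 2,231.32; Becker 5,617.43; Halvorsen 5,837.62.
At nearest $100: Ferraro $1,100; Sato $5,100; Quinlan $2,200; Becker $5,600; Halvorsen $5,800. Sum = $19,800.
Difference $19,900 − $19,800 = +$100 applied to largest allocation (Halvorsen): Halvorsen becomes $5,900.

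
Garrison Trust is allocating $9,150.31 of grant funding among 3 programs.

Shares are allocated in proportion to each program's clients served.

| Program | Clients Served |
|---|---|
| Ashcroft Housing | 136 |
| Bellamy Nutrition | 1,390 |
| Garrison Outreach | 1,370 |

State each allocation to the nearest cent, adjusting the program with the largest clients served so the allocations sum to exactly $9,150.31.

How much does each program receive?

Total clients served = 136 + 1,390 + 1,370 = 2,896.
Proportional shares: Ashcroft Housing 429.7107; Bellamy Nutrition 4,391.8960; Garrison Outreach 4,328.7033.
After rounding (cent): Ashcroft Housing $429.71; Bellamy Nutrition $4,391.90; Garrison Outreach $4,328.70. Sum = $9,150.31.
Sum already equals the total — no adjustment.

Ashcroft Housing: $429.71 · Bellamy Nutrition: $4,391.90 · Garrison Outreach: $4,328.70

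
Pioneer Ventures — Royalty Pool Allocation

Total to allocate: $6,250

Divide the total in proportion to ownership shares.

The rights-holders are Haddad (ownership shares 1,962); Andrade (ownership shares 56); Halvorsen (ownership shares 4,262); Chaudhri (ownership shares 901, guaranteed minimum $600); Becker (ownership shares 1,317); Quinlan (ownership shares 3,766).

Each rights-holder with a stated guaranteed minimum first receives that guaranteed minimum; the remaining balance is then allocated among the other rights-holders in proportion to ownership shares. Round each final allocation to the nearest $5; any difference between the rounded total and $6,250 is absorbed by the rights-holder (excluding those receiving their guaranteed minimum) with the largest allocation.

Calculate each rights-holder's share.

Haddad: $975; Andrade: $30; Halvorsen: $2,115; Chaudhri: $600; Becker: $655; Quinlan: $1,875

Minimums first: Chaudhri $600. Balance $5,650.
Balance split over remaining ownership shares 11,363: Haddad 975.56 → $975; Andrade 27.84 → $30; Halvorsen 2,119.19 → $2,120; Becker 654.85 → $655; Quinlan 1,872.56 → $1,875.
Rounding difference −$5 applied to Halvorsen → $2,115.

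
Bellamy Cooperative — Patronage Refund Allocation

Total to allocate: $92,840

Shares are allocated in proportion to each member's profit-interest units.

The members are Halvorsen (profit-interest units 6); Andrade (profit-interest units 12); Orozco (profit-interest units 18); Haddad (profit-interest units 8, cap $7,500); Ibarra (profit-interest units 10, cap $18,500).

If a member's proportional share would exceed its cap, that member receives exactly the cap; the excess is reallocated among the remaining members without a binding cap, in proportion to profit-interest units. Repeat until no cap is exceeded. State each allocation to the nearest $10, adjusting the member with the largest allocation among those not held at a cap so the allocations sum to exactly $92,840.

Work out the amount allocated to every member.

Halvorsen: $11,140 | Andrade: $22,280 | Orozco: $33,420 | Haddad: $7,500 | Ibarra: $18,500

Total profit-interest units = 54.
Pro-rata shares before constraints: Halvorsen 10,315.56; Andrade 20,631.11; Orozco 30,946.67; Haddad 13,754.07; Ibarra 17,192.59.
Cap binds for Haddad ($7,500); remaining pool $85,340 reallocated over remaining profit-interest units 46.
Cap binds for Ibarra ($18,500); remaining pool $66,840 reallocated over remaining profit-interest units 36.
Shares after redistribution: Halvorsen 11,140.00 → $11,140; Andrade 22,280.00 → $22,280; Orozco 33,420.00 → $33,420.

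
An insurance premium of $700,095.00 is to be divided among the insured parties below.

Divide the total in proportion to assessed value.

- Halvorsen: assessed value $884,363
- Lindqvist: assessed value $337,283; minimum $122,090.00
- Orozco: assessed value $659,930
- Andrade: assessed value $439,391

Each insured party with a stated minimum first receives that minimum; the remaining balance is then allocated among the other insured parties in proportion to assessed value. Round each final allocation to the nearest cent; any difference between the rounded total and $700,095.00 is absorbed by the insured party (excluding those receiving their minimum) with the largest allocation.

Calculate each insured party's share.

Fund the minimums — Lindqvist $122,090.00. Balance $578,005.00.
Balance split over remaining assessed value 1,983,684: Halvorsen 257,685.3147 → $257,685.31; Orozco 192,290.1226 → $192,290.12; Andrade 128,029.5626 → $128,029.56.
Rounding difference +$0.01 applied to Halvorsen → $257,685.32.

Halvorsen: $257,685.32; Lindqvist: $122,090.00; Orozco: $192,290.12; Andrade: $128,029.56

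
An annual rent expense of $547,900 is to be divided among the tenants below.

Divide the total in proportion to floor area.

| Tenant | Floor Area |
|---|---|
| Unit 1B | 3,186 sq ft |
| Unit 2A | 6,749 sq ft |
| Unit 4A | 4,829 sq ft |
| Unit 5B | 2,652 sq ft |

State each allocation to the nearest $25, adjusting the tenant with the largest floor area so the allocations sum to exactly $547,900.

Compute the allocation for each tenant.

Unit 1B: $100,225 | Unit 2A: $212,325 | Unit 4A: $151,925 | Unit 5B: $83,425

Combined floor area = 3,186 + 6,749 + 4,829 + 2,652 = 17,416.
Unrounded shares: Unit 1B 100,230.21; Unit 2A 212,320.69; Unit 4A 151,918.30; Unit 5B 83,430.80.
Rounded to nearest $25: Unit 1B $100,225; Unit 2A $212,325; Unit 4A $151,925; Unit 5B $83,425. Sum = $547,900.
Sum already equals the total — no adjustment.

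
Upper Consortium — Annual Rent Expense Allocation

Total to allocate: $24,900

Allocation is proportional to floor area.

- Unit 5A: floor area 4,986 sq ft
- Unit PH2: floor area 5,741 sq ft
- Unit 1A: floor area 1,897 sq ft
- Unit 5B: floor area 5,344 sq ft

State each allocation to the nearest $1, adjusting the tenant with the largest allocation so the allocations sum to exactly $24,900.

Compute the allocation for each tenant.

Floor area total: 17,968.
Proportional shares: Unit 5A 4,986/17,968 × $24,900 = 6,909.58; Unit PH2 5,741/17,968 × $24,900 = 7,955.86; Unit 1A 1,897/17,968 × $24,900 = 2,628.86; Unit 5B 5,344/17,968 × $24,900 = 7,405.70.
At nearest $1: Unit 5A $6,910; Unit PH2 $7,956; Unit 1A $2,629; Unit 5B $7,406. Sum = $24,901.
Difference $24,900 − $24,901 = −$1 applied to largest allocation (Unit PH2): Unit PH2 becomes $7,955.

Unit 5A: $6,910 · Unit PH2: $7,955 · Unit 1A: $2,629 · Unit 5B: $7,406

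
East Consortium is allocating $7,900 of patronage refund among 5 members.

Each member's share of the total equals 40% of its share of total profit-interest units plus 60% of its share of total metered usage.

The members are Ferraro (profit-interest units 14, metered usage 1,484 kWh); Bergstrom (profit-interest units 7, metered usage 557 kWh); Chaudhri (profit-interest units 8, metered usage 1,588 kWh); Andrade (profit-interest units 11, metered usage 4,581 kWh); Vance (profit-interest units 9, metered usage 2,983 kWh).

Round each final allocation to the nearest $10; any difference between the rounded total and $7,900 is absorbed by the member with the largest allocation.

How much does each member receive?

Totals — profit-interest units 49, metered usage 11,193.
Composite weights (40% profit-interest units + 60% metered usage): Ferraro 0.1938; Bergstrom 0.0870; Chaudhri 0.1504; Andrade 0.3354; Vance 0.2334.
Unrounded shares: Ferraro 1,531.30; Bergstrom 687.31; Chaudhri 1,188.40; Andrade 2,649.34; Vance 1,843.65.
Rounded to nearest $10: Ferraro $1,530; Bergstrom $690; Chaudhri $1,190; Andrade $2,650; Vance $1,840. Sum = $7,900.
No rounding difference to absorb.

Ferraro: $1,530 | Bergstrom: $690 | Chaudhri: $1,190 | Andrade: $2,650 | Vance: $1,840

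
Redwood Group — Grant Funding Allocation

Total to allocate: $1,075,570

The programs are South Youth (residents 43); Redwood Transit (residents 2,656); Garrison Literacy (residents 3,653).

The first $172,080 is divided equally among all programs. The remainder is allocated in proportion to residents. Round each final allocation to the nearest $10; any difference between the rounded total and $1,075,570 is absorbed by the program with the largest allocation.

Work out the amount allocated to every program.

First tranche $172,080 split equally: $57,360 each.
Remainder $903,490 by residents (total 6,352): South Youth 6,116.19 → $6,120; Redwood Transit 377,781.71 → $377,780; Garrison Literacy 519,592.09 → $519,590.
Totals: South Youth $57,360 + $6,120 = $63,480; Redwood Transit $57,360 + $377,780 = $435,140; Garrison Literacy $57,360 + $519,590 = $576,950.

South Youth: $63,480 · Redwood Transit: $435,140 · Garrison Literacy: $576,950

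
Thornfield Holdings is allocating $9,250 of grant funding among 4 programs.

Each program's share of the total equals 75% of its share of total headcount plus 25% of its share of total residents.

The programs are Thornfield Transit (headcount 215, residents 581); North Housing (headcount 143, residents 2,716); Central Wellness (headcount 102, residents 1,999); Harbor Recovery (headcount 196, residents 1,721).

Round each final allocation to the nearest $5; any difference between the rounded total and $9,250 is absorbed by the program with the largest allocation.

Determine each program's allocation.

Thornfield Transit: $2,465; North Housing: $2,405; Central Wellness: $1,735; Harbor Recovery: $2,645

Totals — headcount 656, residents 7,017.
Composite weights (75% headcount + 25% residents): Thornfield Transit 0.2665; North Housing 0.2603; Central Wellness 0.1878; Harbor Recovery 0.2854.
Raw shares: Thornfield Transit 2,465.20; North Housing 2,407.37; Central Wellness 1,737.48; Harbor Recovery 2,639.96.
Rounded to nearest $5: Thornfield Transit $2,465; North Housing $2,405; Central Wellness $1,735; Harbor Recovery $2,640. Sum = $9,245.
Difference $9,250 − $9,245 = +$5 applied to largest allocation (Harbor Recovery): Harbor Recovery becomes $2,645.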